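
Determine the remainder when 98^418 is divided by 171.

Compute successive squares:
418 in binary is 110100010, i.e. 418 = 256 + 128 + 32 + 2.
98^1 ≡ 98 (mod 171)
98^2 ≡ 98^2 = 9604 ≡ 28 (mod 171)
98^4 ≡ 28^2 = 784 ≡ 100 (mod 171)
98^8 ≡ 100^2 = 10000 ≡ 82 (mod 171)
98^16 ≡ 82^2 = 6724 ≡ 55 (mod 171)
98^32 ≡ 55^2 = 3025 ≡ 118 (mod 171)
98^64 ≡ 118^2 = 13924 ≡ 73 (mod 171)
98^128 ≡ 73^2 = 5329 ≡ 28 (mod 171)
98^256 ≡ 28^2 = 784 ≡ 100 (mod 171)
98^418 = 98^256 × 98^128 × 98^32 × 98^2 ≡ 100 × 28 × 118 × 28 (mod 171).
Accumulate the product:
100 × 28 = 2800 ≡ 64
64 × 118 = 7552 ≡ 28
28 × 28 = 784 ≡ 100

100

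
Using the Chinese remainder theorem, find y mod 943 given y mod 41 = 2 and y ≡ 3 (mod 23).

371

41⁻¹ mod 23: 41·9 ≡ 1 (mod 23), so 41⁻¹ ≡ 9.
y = 2 + 41·((3 − 2)·9 mod 23) = 2 + 41·9 = 371.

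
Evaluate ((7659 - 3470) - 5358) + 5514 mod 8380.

4345

7659 - 3470 = 4189
4189 - 5358 = -1169 ≡ 7211 (mod 8380)
7211 + 5514 = 12725 ≡ 4345 (mod 8380)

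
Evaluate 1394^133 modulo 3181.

2909

By square-and-multiply:
1394^1 ≡ 1394 (mod 3181)
1394^2 ≡ 1394^2 = 1943236 ≡ 2826 (mod 3181)
1394^4 ≡ 2826^2 = 7986276 ≡ 1966 (mod 3181)
1394^8 ≡ 1966^2 = 3865156 ≡ 241 (mod 3181)
1394^16 ≡ 241^2 = 58081 ≡ 823 (mod 3181)
1394^32 ≡ 823^2 = 677329 ≡ 2957 (mod 3181)
1394^64 ≡ 2957^2 = 8743849 ≡ 2461 (mod 3181)
1394^128 ≡ 2461^2 = 6056521 ≡ 3078 (mod 3181)
1394^133 = 1394^128 × 1394^4 × 1394^1 ≡ 3078 × 1966 × 1394 (mod 3181).
Accumulate the product:
3078 × 1966 = 6051348 ≡ 1086
1086 × 1394 = 1513884 ≡ 2909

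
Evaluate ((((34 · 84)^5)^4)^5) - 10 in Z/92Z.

34 · 84 = 2856 ≡ 4 (mod 92)
(4)^5 ≡ 12 (mod 92)
(12)^4 ≡ 36 (mod 92)
(36)^5 ≡ 4 (mod 92)
4 - 10 = -6 ≡ 86 (mod 92)

86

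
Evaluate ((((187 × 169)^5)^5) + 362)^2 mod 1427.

290

187 × 169 = 31603 ≡ 209 (mod 1427)
(209)^5 ≡ 572 (mod 1427)
(572)^5 ≡ 887 (mod 1427)
887 + 362 = 1249
(1249)^2 ≡ 290 (mod 1427)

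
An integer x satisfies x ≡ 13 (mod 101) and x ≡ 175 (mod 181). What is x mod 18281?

9406

101⁻¹ mod 181: 101·138 ≡ 1 (mod 181), so 101⁻¹ ≡ 138.
x = 13 + 101·((175 − 13)·138 mod 181) = 13 + 101·93 = 9406.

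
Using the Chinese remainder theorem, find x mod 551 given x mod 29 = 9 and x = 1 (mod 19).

29⁻¹ mod 19: 29*2 ≡ 1 (mod 19), so 29⁻¹ ≡ 2.
x = 9 + 29*((1 − 9)*2 mod 19) = 9 + 29*3 = 96.
Check: 96 mod 29 = 9, 96 mod 19 = 1. ✓

96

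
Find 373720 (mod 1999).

373720 = 186·1999 + 1906, so 373720 ≡ 1906 (mod 1999).

1906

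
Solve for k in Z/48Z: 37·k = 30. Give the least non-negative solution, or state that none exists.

gcd(37, 48) = 1, so a unique solution mod 48 exists.
37⁻¹ ≡ 13 (mod 48).
k ≡ 13·30 ≡ 6 (mod 48).

6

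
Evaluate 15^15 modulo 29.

14

By square-and-multiply:
15^1 ≡ 15 (mod 29)
15^2 ≡ 15^2 = 225 ≡ 22 (mod 29)
15^4 ≡ 22^2 = 484 ≡ 20 (mod 29)
15^8 ≡ 20^2 = 400 ≡ 23 (mod 29)
15^15 = 15^8 × 15^4 × 15^2 × 15^1 ≡ 23 × 20 × 22 × 15 (mod 29).
Accumulate the product:
23 × 20 = 460 ≡ 25
25 × 22 = 550 ≡ 28
28 × 15 = 420 ≡ 14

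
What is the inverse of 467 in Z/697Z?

100

697 = 1*467 + 230
467 = 2*230 + 7
230 = 32*7 + 6
7 = 1*6 + 1
6 = 6*1 + 0
gcd(467, 697) = 1, so the inverse exists.
Bézout: 1 = −67*697 + 100*467.
So 467⁻¹ ≡ 100 (mod 697).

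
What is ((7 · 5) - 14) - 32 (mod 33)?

7 · 5 = 35 ≡ 2 (mod 33)
2 - 14 = -12 ≡ 21 (mod 33)
21 - 32 = -11 ≡ 22 (mod 33)

22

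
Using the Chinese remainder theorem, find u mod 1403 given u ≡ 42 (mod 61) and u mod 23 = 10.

286

61⁻¹ mod 23: 61*20 ≡ 1 (mod 23), so 61⁻¹ ≡ 20.
u = 42 + 61*((10 − 42)*20 mod 23) = 42 + 61*4 = 286.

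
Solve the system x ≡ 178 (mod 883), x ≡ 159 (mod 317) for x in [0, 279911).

235056

883⁻¹ mod 317: 883*303 ≡ 1 (mod 317), so 883⁻¹ ≡ 303.
x = 178 + 883*((159 − 178)*303 mod 317) = 178 + 883*266 = 235056.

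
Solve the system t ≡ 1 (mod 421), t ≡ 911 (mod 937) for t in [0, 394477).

421⁻¹ mod 937: 421*503 ≡ 1 (mod 937), so 421⁻¹ ≡ 503.
t = 1 + 421*((911 − 1)*503 mod 937) = 1 + 421*474 = 199555.
Check: 199555 mod 421 = 1, 199555 mod 937 = 911. ✓

199555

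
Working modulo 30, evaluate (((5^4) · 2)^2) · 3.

(5)^4 ≡ 25 (mod 30)
25 · 2 = 50 ≡ 20 (mod 30)
(20)^2 ≡ 10 (mod 30)
10 · 3 = 30 ≡ 0 (mod 30)

0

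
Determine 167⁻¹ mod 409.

Apply the Euclidean algorithm and back-substitute:
409 = 2·167 + 75
167 = 2·75 + 17
75 = 4·17 + 7
17 = 2·7 + 3
7 = 2·3 + 1
3 = 3·1 + 0
gcd(167, 409) = 1, so the inverse exists.
Back-substitute for 1:
1 = 1·7 − 2·3
  = −2·17 + 5·7
  = 5·75 − 22·17
  = −22·167 + 49·75
  = 49·409 − 120·167
So 167⁻¹ ≡ −120 ≡ 289 (mod 409).

289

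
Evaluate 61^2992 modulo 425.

171

Compute successive squares:
2992 in binary is 101110110000, i.e. 2992 = 2048 + 512 + 256 + 128 + 32 + 16.
61^1 ≡ 61 (mod 425)
61^2 ≡ 61^2 = 3721 ≡ 321 (mod 425)
61^4 ≡ 321^2 = 103041 ≡ 191 (mod 425)
61^8 ≡ 191^2 = 36481 ≡ 356 (mod 425)
61^16 ≡ 356^2 = 126736 ≡ 86 (mod 425)
61^32 ≡ 86^2 = 7396 ≡ 171 (mod 425)
61^64 ≡ 171^2 = 29241 ≡ 341 (mod 425)
61^128 ≡ 341^2 = 116281 ≡ 256 (mod 425)
61^256 ≡ 256^2 = 65536 ≡ 86 (mod 425)
61^512 ≡ 86^2 = 7396 ≡ 171 (mod 425)
61^1024 ≡ 171^2 = 29241 ≡ 341 (mod 425)
61^2048 ≡ 341^2 = 116281 ≡ 256 (mod 425)
61^2992 = 61^2048 × 61^512 × 61^256 × 61^128 × 61^32 × 61^16 ≡ 256 × 171 × 86 × 256 × 171 × 86 (mod 425).
Accumulate the product:
256 × 171 = 43776 ≡ 1
1 × 86 = 86
86 × 256 = 22016 ≡ 341
341 × 171 = 58311 ≡ 86
86 × 86 = 7396 ≡ 171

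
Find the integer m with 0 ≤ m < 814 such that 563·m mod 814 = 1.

814 = 1×563 + 251
563 = 2×251 + 61
251 = 4×61 + 7
61 = 8×7 + 5
7 = 1×5 + 2
5 = 2×2 + 1
2 = 2×1 + 0
gcd(563, 814) = 1, so the inverse exists.
Back-substitute for 1:
1 = 1×5 − 2×2
  = −2×7 + 3×5
  = 3×61 − 26×7
  = −26×251 + 107×61
  = 107×563 − 240×251
  = −240×814 + 347×563
So 563⁻¹ ≡ 347 (mod 814).

347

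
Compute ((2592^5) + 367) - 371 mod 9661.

6069

(2592)^5 ≡ 6073 (mod 9661)
6073 + 367 = 6440
6440 - 371 = 6069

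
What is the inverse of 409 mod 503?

Run the extended Euclidean algorithm:
503 = 1·409 + 94
409 = 4·94 + 33
94 = 2·33 + 28
33 = 1·28 + 5
28 = 5·5 + 3
5 = 1·3 + 2
3 = 1·2 + 1
2 = 2·1 + 0
gcd(409, 503) = 1, so the inverse exists.
Back-substitute for 1:
1 = 1·3 − 1·2
  = −1·5 + 2·3
  = 2·28 − 11·5
  = −11·33 + 13·28
  = 13·94 − 37·33
  = −37·409 + 161·94
  = 161·503 − 198·409
So 409⁻¹ ≡ −198 ≡ 305 (mod 503).

305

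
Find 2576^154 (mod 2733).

154 in binary is 10011010, i.e. 154 = 128 + 16 + 8 + 2.
2576^1 ≡ 2576 (mod 2733)
2576^2 ≡ 2576^2 = 6635776 ≡ 52 (mod 2733)
2576^4 ≡ 52^2 = 2704 (mod 2733)
2576^8 ≡ 2704^2 = 7311616 ≡ 841 (mod 2733)
2576^16 ≡ 841^2 = 707281 ≡ 2167 (mod 2733)
2576^32 ≡ 2167^2 = 4695889 ≡ 595 (mod 2733)
2576^64 ≡ 595^2 = 354025 ≡ 1468 (mod 2733)
2576^128 ≡ 1468^2 = 2155024 ≡ 1420 (mod 2733)
2576^154 = 2576^128 · 2576^16 · 2576^8 · 2576^2 ≡ 1420 · 2167 · 841 · 52 (mod 2733).
Accumulate the product:
1420 · 2167 = 3077140 ≡ 2515
2515 · 841 = 2115115 ≡ 2506
2506 · 52 = 130312 ≡ 1861

1861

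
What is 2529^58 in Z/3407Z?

2697

2529^1 ≡ 2529 (mod 3407)
2529^2 ≡ 2529^2 = 6395841 ≡ 902 (mod 3407)
2529^4 ≡ 902^2 = 813604 ≡ 2738 (mod 3407)
2529^8 ≡ 2738^2 = 7496644 ≡ 1244 (mod 3407)
2529^16 ≡ 1244^2 = 1547536 ≡ 758 (mod 3407)
2529^32 ≡ 758^2 = 574564 ≡ 2188 (mod 3407)
2529^58 = 2529^32 × 2529^16 × 2529^8 × 2529^2 ≡ 2188 × 758 × 1244 × 902 (mod 3407).
Accumulate the product:
2188 × 758 = 1658504 ≡ 2702
2702 × 1244 = 3361288 ≡ 1986
1986 × 902 = 1791372 ≡ 2697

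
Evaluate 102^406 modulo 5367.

147

Using repeated squaring:
406 in binary is 110010110, i.e. 406 = 256 + 128 + 16 + 4 + 2.
102^1 ≡ 102 (mod 5367)
102^2 ≡ 102^2 = 10404 ≡ 5037 (mod 5367)
102^4 ≡ 5037^2 = 25371369 ≡ 1560 (mod 5367)
102^8 ≡ 1560^2 = 2433600 ≡ 2349 (mod 5367)
102^16 ≡ 2349^2 = 5517801 ≡ 525 (mod 5367)
102^32 ≡ 525^2 = 275625 ≡ 1908 (mod 5367)
102^64 ≡ 1908^2 = 3640464 ≡ 1638 (mod 5367)
102^128 ≡ 1638^2 = 2683044 ≡ 4911 (mod 5367)
102^256 ≡ 4911^2 = 24117921 ≡ 3990 (mod 5367)
102^406 = 102^256 · 102^128 · 102^16 · 102^4 · 102^2 ≡ 3990 · 4911 · 525 · 1560 · 5037 (mod 5367).
Accumulate the product:
3990 · 4911 = 19594890 ≡ 5340
5340 · 525 = 2803500 ≡ 1926
1926 · 1560 = 3004560 ≡ 4407
4407 · 5037 = 22198059 ≡ 147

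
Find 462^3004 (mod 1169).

Compute successive squares:
462^1 ≡ 462 (mod 1169)
462^2 ≡ 462^2 = 213444 ≡ 686 (mod 1169)
462^4 ≡ 686^2 = 470596 ≡ 658 (mod 1169)
462^8 ≡ 658^2 = 432964 ≡ 434 (mod 1169)
462^16 ≡ 434^2 = 188356 ≡ 147 (mod 1169)
462^32 ≡ 147^2 = 21609 ≡ 567 (mod 1169)
462^64 ≡ 567^2 = 321489 ≡ 14 (mod 1169)
462^128 ≡ 14^2 = 196 (mod 1169)
462^256 ≡ 196^2 = 38416 ≡ 1008 (mod 1169)
462^512 ≡ 1008^2 = 1016064 ≡ 203 (mod 1169)
462^1024 ≡ 203^2 = 41209 ≡ 294 (mod 1169)
462^2048 ≡ 294^2 = 86436 ≡ 1099 (mod 1169)
462^3004 = 462^2048 · 462^512 · 462^256 · 462^128 · 462^32 · 462^16 · 462^8 · 462^4 ≡ 1099 · 203 · 1008 · 196 · 567 · 147 · 434 · 658 (mod 1169).
Accumulate the product:
1099 · 203 = 223097 ≡ 987
987 · 1008 = 994896 ≡ 77
77 · 196 = 15092 ≡ 1064
1064 · 567 = 603288 ≡ 84
84 · 147 = 12348 ≡ 658
658 · 434 = 285572 ≡ 336
336 · 658 = 221088 ≡ 147

147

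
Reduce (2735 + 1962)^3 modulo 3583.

2735 + 1962 = 4697 ≡ 1114 (mod 3583)
(1114)^3 ≡ 1241 (mod 3583)

1241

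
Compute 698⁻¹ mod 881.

544

Apply the Euclidean algorithm and back-substitute:
881 = 1*698 + 183
698 = 3*183 + 149
183 = 1*149 + 34
149 = 4*34 + 13
34 = 2*13 + 8
13 = 1*8 + 5
8 = 1*5 + 3
5 = 1*3 + 2
3 = 1*2 + 1
2 = 2*1 + 0
gcd(698, 881) = 1, so the inverse exists.
Back-substitute for 1:
1 = 1*3 − 1*2
  = −1*5 + 2*3
  = 2*8 − 3*5
  = −3*13 + 5*8
  = 5*34 − 13*13
  = −13*149 + 57*34
  = 57*183 − 70*149
  = −70*698 + 267*183
  = 267*881 − 337*698
So 698⁻¹ ≡ −337 ≡ 544 (mod 881).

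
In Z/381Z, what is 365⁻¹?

By the extended Euclidean algorithm:
381 = 1·365 + 16
365 = 22·16 + 13
16 = 1·13 + 3
13 = 4·3 + 1
3 = 3·1 + 0
gcd(365, 381) = 1, so the inverse exists.
Back-substitute for 1:
1 = 1·13 − 4·3
  = −4·16 + 5·13
  = 5·365 − 114·16
  = −114·381 + 119·365
So 365⁻¹ ≡ 119 (mod 381).

119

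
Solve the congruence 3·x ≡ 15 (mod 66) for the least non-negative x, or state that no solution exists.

5

gcd(3, 66) = 3, and 3 | 15, so solutions exist.
Divide through by 3: 1·x ≡ 5 (mod 22).
1⁻¹ ≡ 1 (mod 22).
x ≡ 1·5 ≡ 5 (mod 22).
The smallest non-negative solution is x = 5.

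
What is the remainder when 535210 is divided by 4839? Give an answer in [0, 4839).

535210 = 110×4839 + 2920, so 535210 ≡ 2920 (mod 4839).

2920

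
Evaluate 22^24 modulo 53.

15

Compute successive squares:
24 in binary is 11000, i.e. 24 = 16 + 8.
22^1 ≡ 22 (mod 53)
22^2 ≡ 22^2 = 484 ≡ 7 (mod 53)
22^4 ≡ 7^2 = 49 (mod 53)
22^8 ≡ 49^2 = 2401 ≡ 16 (mod 53)
22^16 ≡ 16^2 = 256 ≡ 44 (mod 53)
22^24 = 22^16 * 22^8 ≡ 44 * 16 (mod 53).
44 * 16 = 704 ≡ 15 (mod 53).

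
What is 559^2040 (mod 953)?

2040 in binary is 11111111000, i.e. 2040 = 1024 + 512 + 256 + 128 + 64 + 32 + 16 + 8.
559^1 ≡ 559 (mod 953)
559^2 ≡ 559^2 = 312481 ≡ 850 (mod 953)
559^4 ≡ 850^2 = 722500 ≡ 126 (mod 953)
559^8 ≡ 126^2 = 15876 ≡ 628 (mod 953)
559^16 ≡ 628^2 = 394384 ≡ 795 (mod 953)
559^32 ≡ 795^2 = 632025 ≡ 186 (mod 953)
559^64 ≡ 186^2 = 34596 ≡ 288 (mod 953)
559^128 ≡ 288^2 = 82944 ≡ 33 (mod 953)
559^256 ≡ 33^2 = 1089 ≡ 136 (mod 953)
559^512 ≡ 136^2 = 18496 ≡ 389 (mod 953)
559^1024 ≡ 389^2 = 151321 ≡ 747 (mod 953)
559^2040 = 559^1024 · 559^512 · 559^256 · 559^128 · 559^64 · 559^32 · 559^16 · 559^8 ≡ 747 · 389 · 136 · 33 · 288 · 186 · 795 · 628 (mod 953).
Accumulate the product:
747 · 389 = 290583 ≡ 871
871 · 136 = 118456 ≡ 284
284 · 33 = 9372 ≡ 795
795 · 288 = 228960 ≡ 240
240 · 186 = 44640 ≡ 802
802 · 795 = 637590 ≡ 33
33 · 628 = 20724 ≡ 711

711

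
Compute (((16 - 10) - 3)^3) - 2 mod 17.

8

16 - 10 = 6
6 - 3 = 3
(3)^3 ≡ 10 (mod 17)
10 - 2 = 8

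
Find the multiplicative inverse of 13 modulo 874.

Apply the Euclidean algorithm and back-substitute:
874 = 67·13 + 3
13 = 4·3 + 1
3 = 3·1 + 0
gcd(13, 874) = 1, so the inverse exists.
Back-substitute for 1:
1 = 1·13 − 4·3
  = −4·874 + 269·13
So 13⁻¹ ≡ 269 (mod 874).

269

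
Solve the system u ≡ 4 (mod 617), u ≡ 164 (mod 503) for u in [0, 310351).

617⁻¹ mod 503: 617*428 ≡ 1 (mod 503), so 617⁻¹ ≡ 428.
u = 4 + 617*((164 − 4)*428 mod 503) = 4 + 617*72 = 44428.
Check: 44428 mod 617 = 4, 44428 mod 503 = 164. ✓

44428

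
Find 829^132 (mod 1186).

501

Compute successive squares:
132 in binary is 10000100, i.e. 132 = 128 + 4.
829^1 ≡ 829 (mod 1186)
829^2 ≡ 829^2 = 687241 ≡ 547 (mod 1186)
829^4 ≡ 547^2 = 299209 ≡ 337 (mod 1186)
829^8 ≡ 337^2 = 113569 ≡ 899 (mod 1186)
829^16 ≡ 899^2 = 808201 ≡ 535 (mod 1186)
829^32 ≡ 535^2 = 286225 ≡ 399 (mod 1186)
829^64 ≡ 399^2 = 159201 ≡ 277 (mod 1186)
829^128 ≡ 277^2 = 76729 ≡ 825 (mod 1186)
829^132 = 829^128 × 829^4 ≡ 825 × 337 (mod 1186).
825 × 337 = 278025 ≡ 501 (mod 1186).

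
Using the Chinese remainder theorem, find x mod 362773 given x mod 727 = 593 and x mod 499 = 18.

727⁻¹ mod 499: 727×116 ≡ 1 (mod 499), so 727⁻¹ ≡ 116.
x = 593 + 727×((18 − 593)×116 mod 499) = 593 + 727×166 = 121275.

121275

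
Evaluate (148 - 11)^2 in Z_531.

148 - 11 = 137
(137)^2 ≡ 184 (mod 531)

184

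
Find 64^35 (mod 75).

49

35 in binary is 100011, i.e. 35 = 32 + 2 + 1.
64^1 ≡ 64 (mod 75)
64^2 ≡ 64^2 = 4096 ≡ 46 (mod 75)
64^4 ≡ 46^2 = 2116 ≡ 16 (mod 75)
64^8 ≡ 16^2 = 256 ≡ 31 (mod 75)
64^16 ≡ 31^2 = 961 ≡ 61 (mod 75)
64^32 ≡ 61^2 = 3721 ≡ 46 (mod 75)
64^35 = 64^32 × 64^2 × 64^1 ≡ 46 × 46 × 64 (mod 75).
Accumulate the product:
46 × 46 = 2116 ≡ 16
16 × 64 = 1024 ≡ 49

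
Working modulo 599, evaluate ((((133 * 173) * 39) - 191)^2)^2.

72

133 * 173 = 23009 ≡ 247 (mod 599)
247 * 39 = 9633 ≡ 49 (mod 599)
49 - 191 = -142 ≡ 457 (mod 599)
(457)^2 ≡ 397 (mod 599)
(397)^2 ≡ 72 (mod 599)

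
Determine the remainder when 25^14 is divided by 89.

14 in binary is 1110, i.e. 14 = 8 + 4 + 2.
25^1 ≡ 25 (mod 89)
25^2 ≡ 25^2 = 625 ≡ 2 (mod 89)
25^4 ≡ 2^2 = 4 (mod 89)
25^8 ≡ 4^2 = 16 (mod 89)
25^14 = 25^8 × 25^4 × 25^2 ≡ 16 × 4 × 2 (mod 89).
Accumulate the product:
16 × 4 = 64
64 × 2 = 128 ≡ 39

39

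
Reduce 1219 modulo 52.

23

1219 = 23*52 + 23, so 1219 ≡ 23 (mod 52).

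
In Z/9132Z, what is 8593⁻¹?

9132 = 1×8593 + 539
8593 = 15×539 + 508
539 = 1×508 + 31
508 = 16×31 + 12
31 = 2×12 + 7
12 = 1×7 + 5
7 = 1×5 + 2
5 = 2×2 + 1
2 = 2×1 + 0
gcd(8593, 9132) = 1, so the inverse exists.
Back-substitute for 1:
1 = 1×5 − 2×2
  = −2×7 + 3×5
  = 3×12 − 5×7
  = −5×31 + 13×12
  = 13×508 − 213×31
  = −213×539 + 226×508
  = 226×8593 − 3603×539
  = −3603×9132 + 3829×8593
So 8593⁻¹ ≡ 3829 (mod 9132).

3829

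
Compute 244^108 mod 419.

244^1 ≡ 244 (mod 419)
244^2 ≡ 244^2 = 59536 ≡ 38 (mod 419)
244^4 ≡ 38^2 = 1444 ≡ 187 (mod 419)
244^8 ≡ 187^2 = 34969 ≡ 192 (mod 419)
244^16 ≡ 192^2 = 36864 ≡ 411 (mod 419)
244^32 ≡ 411^2 = 168921 ≡ 64 (mod 419)
244^64 ≡ 64^2 = 4096 ≡ 325 (mod 419)
244^108 = 244^64 · 244^32 · 244^8 · 244^4 ≡ 325 · 64 · 192 · 187 (mod 419).
Accumulate the product:
325 · 64 = 20800 ≡ 269
269 · 192 = 51648 ≡ 111
111 · 187 = 20757 ≡ 226

226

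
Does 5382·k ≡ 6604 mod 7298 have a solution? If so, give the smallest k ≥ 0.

gcd(5382, 7298) = 2, and 2 | 6604, so solutions exist.
Divide through by 2: 2691·k ≡ 3302 (mod 3649).
2691⁻¹ ≡ 3310 (mod 3649).
k ≡ 3310·3302 ≡ 865 (mod 3649).
The smallest non-negative solution is k = 865.

865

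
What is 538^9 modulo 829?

Using repeated squaring:
538^1 ≡ 538 (mod 829)
538^2 ≡ 538^2 = 289444 ≡ 123 (mod 829)
538^4 ≡ 123^2 = 15129 ≡ 207 (mod 829)
538^8 ≡ 207^2 = 42849 ≡ 570 (mod 829)
538^9 = 538^8 · 538^1 ≡ 570 · 538 (mod 829).
570 · 538 = 306660 ≡ 759 (mod 829).

759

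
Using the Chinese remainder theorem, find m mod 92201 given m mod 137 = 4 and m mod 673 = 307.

86451

137⁻¹ mod 673: 137·393 ≡ 1 (mod 673), so 137⁻¹ ≡ 393.
m = 4 + 137·((307 − 4)·393 mod 673) = 4 + 137·631 = 86451.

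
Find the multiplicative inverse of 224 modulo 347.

Apply the Euclidean algorithm and back-substitute:
347 = 1*224 + 123
224 = 1*123 + 101
123 = 1*101 + 22
101 = 4*22 + 13
22 = 1*13 + 9
13 = 1*9 + 4
9 = 2*4 + 1
4 = 4*1 + 0
gcd(224, 347) = 1, so the inverse exists.
Bézout: 1 = 51*347 − 79*224.
So 224⁻¹ ≡ −79 ≡ 268 (mod 347).

268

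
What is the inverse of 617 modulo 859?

394

By the extended Euclidean algorithm:
859 = 1*617 + 242
617 = 2*242 + 133
242 = 1*133 + 109
133 = 1*109 + 24
109 = 4*24 + 13
24 = 1*13 + 11
13 = 1*11 + 2
11 = 5*2 + 1
2 = 2*1 + 0
gcd(617, 859) = 1, so the inverse exists.
Back-substitute for 1:
1 = 1*11 − 5*2
  = −5*13 + 6*11
  = 6*24 − 11*13
  = −11*109 + 50*24
  = 50*133 − 61*109
  = −61*242 + 111*133
  = 111*617 − 283*242
  = −283*859 + 394*617
So 617⁻¹ ≡ 394 (mod 859).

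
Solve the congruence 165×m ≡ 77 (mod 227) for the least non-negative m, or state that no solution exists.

61

gcd(165, 227) = 1, so a unique solution mod 227 exists.
165⁻¹ ≡ 216 (mod 227).
m ≡ 216×77 ≡ 61 (mod 227).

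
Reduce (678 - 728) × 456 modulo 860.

420

678 - 728 = -50 ≡ 810 (mod 860)
810 × 456 = 369360 ≡ 420 (mod 860)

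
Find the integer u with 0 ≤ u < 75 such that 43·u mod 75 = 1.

By the extended Euclidean algorithm:
75 = 1*43 + 32
43 = 1*32 + 11
32 = 2*11 + 10
11 = 1*10 + 1
10 = 10*1 + 0
gcd(43, 75) = 1, so the inverse exists.
Back-substitute for 1:
1 = 1*11 − 1*10
  = −1*32 + 3*11
  = 3*43 − 4*32
  = −4*75 + 7*43
So 43⁻¹ ≡ 7 (mod 75).

7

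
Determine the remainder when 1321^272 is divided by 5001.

2353

By square-and-multiply:
272 in binary is 100010000, i.e. 272 = 256 + 16.
1321^1 ≡ 1321 (mod 5001)
1321^2 ≡ 1321^2 = 1745041 ≡ 4693 (mod 5001)
1321^4 ≡ 4693^2 = 22024249 ≡ 4846 (mod 5001)
1321^8 ≡ 4846^2 = 23483716 ≡ 4021 (mod 5001)
1321^16 ≡ 4021^2 = 16168441 ≡ 208 (mod 5001)
1321^32 ≡ 208^2 = 43264 ≡ 3256 (mod 5001)
1321^64 ≡ 3256^2 = 10601536 ≡ 4417 (mod 5001)
1321^128 ≡ 4417^2 = 19509889 ≡ 988 (mod 5001)
1321^256 ≡ 988^2 = 976144 ≡ 949 (mod 5001)
1321^272 = 1321^256 · 1321^16 ≡ 949 · 208 (mod 5001).
949 · 208 = 197392 ≡ 2353 (mod 5001).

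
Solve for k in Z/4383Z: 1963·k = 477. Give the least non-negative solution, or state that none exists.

324

gcd(1963, 4383) = 1, so a unique solution mod 4383 exists.
1963⁻¹ ≡ 3961 (mod 4383).
k ≡ 3961·477 ≡ 324 (mod 4383).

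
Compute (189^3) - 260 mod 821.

747

(189)^3 ≡ 186 (mod 821)
186 - 260 = -74 ≡ 747 (mod 821)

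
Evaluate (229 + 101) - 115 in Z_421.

215

229 + 101 = 330
330 - 115 = 215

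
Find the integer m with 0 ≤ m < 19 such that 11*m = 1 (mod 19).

By the extended Euclidean algorithm:
19 = 1×11 + 8
11 = 1×8 + 3
8 = 2×3 + 2
3 = 1×2 + 1
2 = 2×1 + 0
gcd(11, 19) = 1, so the inverse exists.
Back-substitute for 1:
1 = 1×3 − 1×2
  = −1×8 + 3×3
  = 3×11 − 4×8
  = −4×19 + 7×11
So 11⁻¹ ≡ 7 (mod 19).

7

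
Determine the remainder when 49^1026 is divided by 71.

38

1026 in binary is 10000000010, i.e. 1026 = 1024 + 2.
49^1 ≡ 49 (mod 71)
49^2 ≡ 49^2 = 2401 ≡ 58 (mod 71)
49^4 ≡ 58^2 = 3364 ≡ 27 (mod 71)
49^8 ≡ 27^2 = 729 ≡ 19 (mod 71)
49^16 ≡ 19^2 = 361 ≡ 6 (mod 71)
49^32 ≡ 6^2 = 36 (mod 71)
49^64 ≡ 36^2 = 1296 ≡ 18 (mod 71)
49^128 ≡ 18^2 = 324 ≡ 40 (mod 71)
49^256 ≡ 40^2 = 1600 ≡ 38 (mod 71)
49^512 ≡ 38^2 = 1444 ≡ 24 (mod 71)
49^1024 ≡ 24^2 = 576 ≡ 8 (mod 71)
49^1026 = 49^1024 * 49^2 ≡ 8 * 58 (mod 71).
8 * 58 = 464 ≡ 38 (mod 71).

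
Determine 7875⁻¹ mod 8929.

7887

By the extended Euclidean algorithm:
8929 = 1×7875 + 1054
7875 = 7×1054 + 497
1054 = 2×497 + 60
497 = 8×60 + 17
60 = 3×17 + 9
17 = 1×9 + 8
9 = 1×8 + 1
8 = 8×1 + 0
gcd(7875, 8929) = 1, so the inverse exists.
Back-substitute for 1:
1 = 1×9 − 1×8
  = −1×17 + 2×9
  = 2×60 − 7×17
  = −7×497 + 58×60
  = 58×1054 − 123×497
  = −123×7875 + 919×1054
  = 919×8929 − 1042×7875
So 7875⁻¹ ≡ −1042 ≡ 7887 (mod 8929).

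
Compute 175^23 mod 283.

168

Using repeated squaring:
23 in binary is 10111, i.e. 23 = 16 + 4 + 2 + 1.
175^1 ≡ 175 (mod 283)
175^2 ≡ 175^2 = 30625 ≡ 61 (mod 283)
175^4 ≡ 61^2 = 3721 ≡ 42 (mod 283)
175^8 ≡ 42^2 = 1764 ≡ 66 (mod 283)
175^16 ≡ 66^2 = 4356 ≡ 111 (mod 283)
175^23 = 175^16 × 175^4 × 175^2 × 175^1 ≡ 111 × 42 × 61 × 175 (mod 283).
Accumulate the product:
111 × 42 = 4662 ≡ 134
134 × 61 = 8174 ≡ 250
250 × 175 = 43750 ≡ 168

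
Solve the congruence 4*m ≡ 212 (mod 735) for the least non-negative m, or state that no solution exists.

gcd(4, 735) = 1, so a unique solution mod 735 exists.
4⁻¹ ≡ 184 (mod 735).
m ≡ 184*212 ≡ 53 (mod 735).

53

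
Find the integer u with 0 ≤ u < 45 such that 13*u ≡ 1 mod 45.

45 = 3×13 + 6
13 = 2×6 + 1
6 = 6×1 + 0
gcd(13, 45) = 1, so the inverse exists.
Back-substitute for 1:
1 = 1×13 − 2×6
  = −2×45 + 7×13
So 13⁻¹ ≡ 7 (mod 45).

7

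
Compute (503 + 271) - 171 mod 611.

503 + 271 = 774 ≡ 163 (mod 611)
163 - 171 = -8 ≡ 603 (mod 611)

603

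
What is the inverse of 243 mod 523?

424

523 = 2·243 + 37
243 = 6·37 + 21
37 = 1·21 + 16
21 = 1·16 + 5
16 = 3·5 + 1
5 = 5·1 + 0
gcd(243, 523) = 1, so the inverse exists.
Bézout: 1 = 46·523 − 99·243.
So 243⁻¹ ≡ −99 ≡ 424 (mod 523).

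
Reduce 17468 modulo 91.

87

17468 = 191*91 + 87, so 17468 ≡ 87 (mod 91).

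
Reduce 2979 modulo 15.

9

2979 = 198×15 + 9, so 2979 ≡ 9 (mod 15).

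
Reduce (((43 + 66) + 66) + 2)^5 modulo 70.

67

43 + 66 = 109 ≡ 39 (mod 70)
39 + 66 = 105 ≡ 35 (mod 70)
35 + 2 = 37
(37)^5 ≡ 67 (mod 70)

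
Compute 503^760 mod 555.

760 in binary is 1011111000, i.e. 760 = 512 + 128 + 64 + 32 + 16 + 8.
503^1 ≡ 503 (mod 555)
503^2 ≡ 503^2 = 253009 ≡ 484 (mod 555)
503^4 ≡ 484^2 = 234256 ≡ 46 (mod 555)
503^8 ≡ 46^2 = 2116 ≡ 451 (mod 555)
503^16 ≡ 451^2 = 203401 ≡ 271 (mod 555)
503^32 ≡ 271^2 = 73441 ≡ 181 (mod 555)
503^64 ≡ 181^2 = 32761 ≡ 16 (mod 555)
503^128 ≡ 16^2 = 256 (mod 555)
503^256 ≡ 256^2 = 65536 ≡ 46 (mod 555)
503^512 ≡ 46^2 = 2116 ≡ 451 (mod 555)
503^760 = 503^512 × 503^128 × 503^64 × 503^32 × 503^16 × 503^8 ≡ 451 × 256 × 16 × 181 × 271 × 451 (mod 555).
Accumulate the product:
451 × 256 = 115456 ≡ 16
16 × 16 = 256
256 × 181 = 46336 ≡ 271
271 × 271 = 73441 ≡ 181
181 × 451 = 81631 ≡ 46

46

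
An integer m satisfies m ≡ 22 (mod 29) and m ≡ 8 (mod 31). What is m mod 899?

225

29⁻¹ mod 31: 29·15 ≡ 1 (mod 31), so 29⁻¹ ≡ 15.
m = 22 + 29·((8 − 22)·15 mod 31) = 22 + 29·7 = 225.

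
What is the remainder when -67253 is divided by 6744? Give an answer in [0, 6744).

-67253 = -10·6744 + 187, so -67253 ≡ 187 (mod 6744).

187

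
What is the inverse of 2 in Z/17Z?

9

17 = 8*2 + 1
2 = 2*1 + 0
gcd(2, 17) = 1, so the inverse exists.
Back-substitute for 1:
1 = 1*17 − 8*2
So 2⁻¹ ≡ −8 ≡ 9 (mod 17).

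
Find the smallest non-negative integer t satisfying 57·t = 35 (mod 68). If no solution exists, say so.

gcd(57, 68) = 1, so a unique solution mod 68 exists.
57⁻¹ ≡ 37 (mod 68).
t ≡ 37·35 ≡ 3 (mod 68).

3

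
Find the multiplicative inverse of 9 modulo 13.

13 = 1×9 + 4
9 = 2×4 + 1
4 = 4×1 + 0
gcd(9, 13) = 1, so the inverse exists.
Bézout: 1 = −2×13 + 3×9.
So 9⁻¹ ≡ 3 (mod 13).

3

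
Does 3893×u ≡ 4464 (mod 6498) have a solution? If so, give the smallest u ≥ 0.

gcd(3893, 6498) = 1, so a unique solution mod 6498 exists.
3893⁻¹ ≡ 3809 (mod 6498).
u ≡ 3809×4464 ≡ 4608 (mod 6498).

4608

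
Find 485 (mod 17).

485 = 28×17 + 9, so 485 ≡ 9 (mod 17).

9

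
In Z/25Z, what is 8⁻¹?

22

Run the extended Euclidean algorithm:
25 = 3×8 + 1
8 = 8×1 + 0
gcd(8, 25) = 1, so the inverse exists.
Back-substitute for 1:
1 = 1×25 − 3×8
So 8⁻¹ ≡ −3 ≡ 22 (mod 25).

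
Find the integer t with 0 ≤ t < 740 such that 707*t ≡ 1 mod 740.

By the extended Euclidean algorithm:
740 = 1×707 + 33
707 = 21×33 + 14
33 = 2×14 + 5
14 = 2×5 + 4
5 = 1×4 + 1
4 = 4×1 + 0
gcd(707, 740) = 1, so the inverse exists.
Bézout: 1 = 150×740 − 157×707.
So 707⁻¹ ≡ −157 ≡ 583 (mod 740).

583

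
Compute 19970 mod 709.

19970 = 28·709 + 118, so 19970 ≡ 118 (mod 709).

118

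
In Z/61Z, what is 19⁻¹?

45

61 = 3×19 + 4
19 = 4×4 + 3
4 = 1×3 + 1
3 = 3×1 + 0
gcd(19, 61) = 1, so the inverse exists.
Bézout: 1 = 5×61 − 16×19.
So 19⁻¹ ≡ −16 ≡ 45 (mod 61).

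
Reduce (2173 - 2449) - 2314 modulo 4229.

1639

2173 - 2449 = -276 ≡ 3953 (mod 4229)
3953 - 2314 = 1639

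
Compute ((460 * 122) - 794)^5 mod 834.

460 * 122 = 56120 ≡ 242 (mod 834)
242 - 794 = -552 ≡ 282 (mod 834)
(282)^5 ≡ 468 (mod 834)

468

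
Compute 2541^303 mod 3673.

303 in binary is 100101111, i.e. 303 = 256 + 32 + 8 + 4 + 2 + 1.
2541^1 ≡ 2541 (mod 3673)
2541^2 ≡ 2541^2 = 6456681 ≡ 3220 (mod 3673)
2541^4 ≡ 3220^2 = 10368400 ≡ 3194 (mod 3673)
2541^8 ≡ 3194^2 = 10201636 ≡ 1715 (mod 3673)
2541^16 ≡ 1715^2 = 2941225 ≡ 2825 (mod 3673)
2541^32 ≡ 2825^2 = 7980625 ≡ 2869 (mod 3673)
2541^64 ≡ 2869^2 = 8231161 ≡ 3641 (mod 3673)
2541^128 ≡ 3641^2 = 13256881 ≡ 1024 (mod 3673)
2541^256 ≡ 1024^2 = 1048576 ≡ 1771 (mod 3673)
2541^303 = 2541^256 * 2541^32 * 2541^8 * 2541^4 * 2541^2 * 2541^1 ≡ 1771 * 2869 * 1715 * 3194 * 3220 * 2541 (mod 3673).
Accumulate the product:
1771 * 2869 = 5080999 ≡ 1240
1240 * 1715 = 2126600 ≡ 3606
3606 * 3194 = 11517564 ≡ 2709
2709 * 3220 = 8722980 ≡ 3278
3278 * 2541 = 8329398 ≡ 2707

2707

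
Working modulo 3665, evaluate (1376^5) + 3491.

(1376)^5 ≡ 2866 (mod 3665)
2866 + 3491 = 6357 ≡ 2692 (mod 3665)

2692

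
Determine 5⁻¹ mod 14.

14 = 2×5 + 4
5 = 1×4 + 1
4 = 4×1 + 0
gcd(5, 14) = 1, so the inverse exists.
Back-substitute for 1:
1 = 1×5 − 1×4
  = −1×14 + 3×5
So 5⁻¹ ≡ 3 (mod 14).

3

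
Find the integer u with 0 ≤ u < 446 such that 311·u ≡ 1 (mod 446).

Apply the Euclidean algorithm and back-substitute:
446 = 1*311 + 135
311 = 2*135 + 41
135 = 3*41 + 12
41 = 3*12 + 5
12 = 2*5 + 2
5 = 2*2 + 1
2 = 2*1 + 0
gcd(311, 446) = 1, so the inverse exists.
Bézout: 1 = −129*446 + 185*311.
So 311⁻¹ ≡ 185 (mod 446).

185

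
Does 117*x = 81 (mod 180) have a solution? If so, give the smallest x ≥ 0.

13

gcd(117, 180) = 9, and 9 | 81, so solutions exist.
Divide through by 9: 13*x = 9 (mod 20).
13⁻¹ ≡ 17 (mod 20).
x ≡ 17*9 ≡ 13 (mod 20).
The smallest non-negative solution is x = 13.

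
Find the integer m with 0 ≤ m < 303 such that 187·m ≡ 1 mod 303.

By the extended Euclidean algorithm:
303 = 1*187 + 116
187 = 1*116 + 71
116 = 1*71 + 45
71 = 1*45 + 26
45 = 1*26 + 19
26 = 1*19 + 7
19 = 2*7 + 5
7 = 1*5 + 2
5 = 2*2 + 1
2 = 2*1 + 0
gcd(187, 303) = 1, so the inverse exists.
Bézout: 1 = 79*303 − 128*187.
So 187⁻¹ ≡ −128 ≡ 175 (mod 303).

175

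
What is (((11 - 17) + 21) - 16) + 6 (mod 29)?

5

11 - 17 = -6 ≡ 23 (mod 29)
23 + 21 = 44 ≡ 15 (mod 29)
15 - 16 = -1 ≡ 28 (mod 29)
28 + 6 = 34 ≡ 5 (mod 29)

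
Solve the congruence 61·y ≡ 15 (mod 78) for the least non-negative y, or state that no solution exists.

45

gcd(61, 78) = 1, so a unique solution mod 78 exists.
61⁻¹ ≡ 55 (mod 78).
y ≡ 55·15 ≡ 45 (mod 78).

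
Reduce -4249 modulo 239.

-4249 = -18·239 + 53, so -4249 ≡ 53 (mod 239).

53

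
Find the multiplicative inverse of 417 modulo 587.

183

587 = 1*417 + 170
417 = 2*170 + 77
170 = 2*77 + 16
77 = 4*16 + 13
16 = 1*13 + 3
13 = 4*3 + 1
3 = 3*1 + 0
gcd(417, 587) = 1, so the inverse exists.
Back-substitute for 1:
1 = 1*13 − 4*3
  = −4*16 + 5*13
  = 5*77 − 24*16
  = −24*170 + 53*77
  = 53*417 − 130*170
  = −130*587 + 183*417
So 417⁻¹ ≡ 183 (mod 587).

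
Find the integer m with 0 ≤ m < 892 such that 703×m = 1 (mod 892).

387

892 = 1*703 + 189
703 = 3*189 + 136
189 = 1*136 + 53
136 = 2*53 + 30
53 = 1*30 + 23
30 = 1*23 + 7
23 = 3*7 + 2
7 = 3*2 + 1
2 = 2*1 + 0
gcd(703, 892) = 1, so the inverse exists.
Bézout: 1 = −305*892 + 387*703.
So 703⁻¹ ≡ 387 (mod 892).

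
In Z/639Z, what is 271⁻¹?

415

639 = 2×271 + 97
271 = 2×97 + 77
97 = 1×77 + 20
77 = 3×20 + 17
20 = 1×17 + 3
17 = 5×3 + 2
3 = 1×2 + 1
2 = 2×1 + 0
gcd(271, 639) = 1, so the inverse exists.
Back-substitute for 1:
1 = 1×3 − 1×2
  = −1×17 + 6×3
  = 6×20 − 7×17
  = −7×77 + 27×20
  = 27×97 − 34×77
  = −34×271 + 95×97
  = 95×639 − 224×271
So 271⁻¹ ≡ −224 ≡ 415 (mod 639).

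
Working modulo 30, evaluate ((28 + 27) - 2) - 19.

28 + 27 = 55 ≡ 25 (mod 30)
25 - 2 = 23
23 - 19 = 4

4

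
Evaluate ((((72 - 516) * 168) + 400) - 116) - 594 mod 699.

72 - 516 = -444 ≡ 255 (mod 699)
255 * 168 = 42840 ≡ 201 (mod 699)
201 + 400 = 601
601 - 116 = 485
485 - 594 = -109 ≡ 590 (mod 699)

590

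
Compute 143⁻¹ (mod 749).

Apply the Euclidean algorithm and back-substitute:
749 = 5*143 + 34
143 = 4*34 + 7
34 = 4*7 + 6
7 = 1*6 + 1
6 = 6*1 + 0
gcd(143, 749) = 1, so the inverse exists.
Back-substitute for 1:
1 = 1*7 − 1*6
  = −1*34 + 5*7
  = 5*143 − 21*34
  = −21*749 + 110*143
So 143⁻¹ ≡ 110 (mod 749).

110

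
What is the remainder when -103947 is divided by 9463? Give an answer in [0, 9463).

-103947 = -11·9463 + 146, so -103947 ≡ 146 (mod 9463).

146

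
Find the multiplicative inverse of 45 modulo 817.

By the extended Euclidean algorithm:
817 = 18×45 + 7
45 = 6×7 + 3
7 = 2×3 + 1
3 = 3×1 + 0
gcd(45, 817) = 1, so the inverse exists.
Bézout: 1 = 13×817 − 236×45.
So 45⁻¹ ≡ −236 ≡ 581 (mod 817).

581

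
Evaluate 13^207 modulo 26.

13

Compute successive squares:
207 in binary is 11001111, i.e. 207 = 128 + 64 + 8 + 4 + 2 + 1.
13^1 ≡ 13 (mod 26)
13^2 ≡ 13^2 = 169 ≡ 13 (mod 26)
13^4 ≡ 13^2 = 169 ≡ 13 (mod 26)
13^8 ≡ 13^2 = 169 ≡ 13 (mod 26)
13^16 ≡ 13^2 = 169 ≡ 13 (mod 26)
13^32 ≡ 13^2 = 169 ≡ 13 (mod 26)
13^64 ≡ 13^2 = 169 ≡ 13 (mod 26)
13^128 ≡ 13^2 = 169 ≡ 13 (mod 26)
13^207 = 13^128 × 13^64 × 13^8 × 13^4 × 13^2 × 13^1 ≡ 13 × 13 × 13 × 13 × 13 × 13 (mod 26).
Accumulate the product:
13 × 13 = 169 ≡ 13
13 × 13 = 169 ≡ 13
13 × 13 = 169 ≡ 13
13 × 13 = 169 ≡ 13
13 × 13 = 169 ≡ 13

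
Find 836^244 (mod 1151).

588

244 in binary is 11110100, i.e. 244 = 128 + 64 + 32 + 16 + 4.
836^1 ≡ 836 (mod 1151)
836^2 ≡ 836^2 = 698896 ≡ 239 (mod 1151)
836^4 ≡ 239^2 = 57121 ≡ 722 (mod 1151)
836^8 ≡ 722^2 = 521284 ≡ 1032 (mod 1151)
836^16 ≡ 1032^2 = 1065024 ≡ 349 (mod 1151)
836^32 ≡ 349^2 = 121801 ≡ 946 (mod 1151)
836^64 ≡ 946^2 = 894916 ≡ 589 (mod 1151)
836^128 ≡ 589^2 = 346921 ≡ 470 (mod 1151)
836^244 = 836^128 · 836^64 · 836^32 · 836^16 · 836^4 ≡ 470 · 589 · 946 · 349 · 722 (mod 1151).
Accumulate the product:
470 · 589 = 276830 ≡ 590
590 · 946 = 558140 ≡ 1056
1056 · 349 = 368544 ≡ 224
224 · 722 = 161728 ≡ 588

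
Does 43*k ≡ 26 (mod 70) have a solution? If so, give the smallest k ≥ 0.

gcd(43, 70) = 1, so a unique solution mod 70 exists.
43⁻¹ ≡ 57 (mod 70).
k ≡ 57*26 ≡ 12 (mod 70).

12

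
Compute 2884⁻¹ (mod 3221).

Run the extended Euclidean algorithm:
3221 = 1×2884 + 337
2884 = 8×337 + 188
337 = 1×188 + 149
188 = 1×149 + 39
149 = 3×39 + 32
39 = 1×32 + 7
32 = 4×7 + 4
7 = 1×4 + 3
4 = 1×3 + 1
3 = 3×1 + 0
gcd(2884, 3221) = 1, so the inverse exists.
Bézout: 1 = 813×3221 − 908×2884.
So 2884⁻¹ ≡ −908 ≡ 2313 (mod 3221).

2313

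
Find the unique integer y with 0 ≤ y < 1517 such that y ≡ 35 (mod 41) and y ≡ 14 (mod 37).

41⁻¹ mod 37: 41×28 ≡ 1 (mod 37), so 41⁻¹ ≡ 28.
y = 35 + 41×((14 − 35)×28 mod 37) = 35 + 41×4 = 199.

199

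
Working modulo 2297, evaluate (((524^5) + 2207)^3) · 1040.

(524)^5 ≡ 1975 (mod 2297)
1975 + 2207 = 4182 ≡ 1885 (mod 2297)
(1885)^3 ≡ 2231 (mod 2297)
2231 · 1040 = 2320240 ≡ 270 (mod 2297)

270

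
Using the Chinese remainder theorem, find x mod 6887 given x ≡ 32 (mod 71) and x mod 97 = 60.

71⁻¹ mod 97: 71*41 ≡ 1 (mod 97), so 71⁻¹ ≡ 41.
x = 32 + 71*((60 − 32)*41 mod 97) = 32 + 71*81 = 5783.
Check: 5783 mod 71 = 32, 5783 mod 97 = 60. ✓

5783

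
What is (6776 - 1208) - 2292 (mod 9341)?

3276

6776 - 1208 = 5568
5568 - 2292 = 3276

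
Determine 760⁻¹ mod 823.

By the extended Euclidean algorithm:
823 = 1·760 + 63
760 = 12·63 + 4
63 = 15·4 + 3
4 = 1·3 + 1
3 = 3·1 + 0
gcd(760, 823) = 1, so the inverse exists.
Bézout: 1 = −193·823 + 209·760.
So 760⁻¹ ≡ 209 (mod 823).

209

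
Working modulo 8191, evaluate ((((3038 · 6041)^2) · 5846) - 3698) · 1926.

1253

3038 · 6041 = 18352558 ≡ 4718 (mod 8191)
(4718)^2 ≡ 4577 (mod 8191)
4577 · 5846 = 26757142 ≡ 5336 (mod 8191)
5336 - 3698 = 1638
1638 · 1926 = 3154788 ≡ 1253 (mod 8191)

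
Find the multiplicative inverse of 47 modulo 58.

Run the extended Euclidean algorithm:
58 = 1×47 + 11
47 = 4×11 + 3
11 = 3×3 + 2
3 = 1×2 + 1
2 = 2×1 + 0
gcd(47, 58) = 1, so the inverse exists.
Bézout: 1 = −17×58 + 21×47.
So 47⁻¹ ≡ 21 (mod 58).

21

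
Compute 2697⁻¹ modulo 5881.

5881 = 2×2697 + 487
2697 = 5×487 + 262
487 = 1×262 + 225
262 = 1×225 + 37
225 = 6×37 + 3
37 = 12×3 + 1
3 = 3×1 + 0
gcd(2697, 5881) = 1, so the inverse exists.
Bézout: 1 = −875×5881 + 1908×2697.
So 2697⁻¹ ≡ 1908 (mod 5881).

1908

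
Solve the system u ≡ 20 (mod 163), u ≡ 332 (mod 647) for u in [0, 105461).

163⁻¹ mod 647: 163*389 ≡ 1 (mod 647), so 163⁻¹ ≡ 389.
u = 20 + 163*((332 − 20)*389 mod 647) = 20 + 163*379 = 61797.

61797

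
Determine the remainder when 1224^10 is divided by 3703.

10 in binary is 1010, i.e. 10 = 8 + 2.
1224^1 ≡ 1224 (mod 3703)
1224^2 ≡ 1224^2 = 1498176 ≡ 2164 (mod 3703)
1224^4 ≡ 2164^2 = 4682896 ≡ 2304 (mod 3703)
1224^8 ≡ 2304^2 = 5308416 ≡ 2017 (mod 3703)
1224^10 = 1224^8 * 1224^2 ≡ 2017 * 2164 (mod 3703).
2017 * 2164 = 4364788 ≡ 2654 (mod 3703).

2654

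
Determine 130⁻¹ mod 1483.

1483 = 11×130 + 53
130 = 2×53 + 24
53 = 2×24 + 5
24 = 4×5 + 4
5 = 1×4 + 1
4 = 4×1 + 0
gcd(130, 1483) = 1, so the inverse exists.
Back-substitute for 1:
1 = 1×5 − 1×4
  = −1×24 + 5×5
  = 5×53 − 11×24
  = −11×130 + 27×53
  = 27×1483 − 308×130
So 130⁻¹ ≡ −308 ≡ 1175 (mod 1483).

1175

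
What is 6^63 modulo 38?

20

63 in binary is 111111, i.e. 63 = 32 + 16 + 8 + 4 + 2 + 1.
6^1 ≡ 6 (mod 38)
6^2 ≡ 6^2 = 36 (mod 38)
6^4 ≡ 36^2 = 1296 ≡ 4 (mod 38)
6^8 ≡ 4^2 = 16 (mod 38)
6^16 ≡ 16^2 = 256 ≡ 28 (mod 38)
6^32 ≡ 28^2 = 784 ≡ 24 (mod 38)
6^63 = 6^32 · 6^16 · 6^8 · 6^4 · 6^2 · 6^1 ≡ 24 · 28 · 16 · 4 · 36 · 6 (mod 38).
Accumulate the product:
24 · 28 = 672 ≡ 26
26 · 16 = 416 ≡ 36
36 · 4 = 144 ≡ 30
30 · 36 = 1080 ≡ 16
16 · 6 = 96 ≡ 20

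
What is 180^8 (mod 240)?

By square-and-multiply:
180^1 ≡ 180 (mod 240)
180^2 ≡ 180^2 = 32400 ≡ 0 (mod 240)
180^4 ≡ 0^2 = 0 (mod 240)
180^8 ≡ 0^2 = 0 (mod 240)
So 180^8 ≡ 0 (mod 240).

0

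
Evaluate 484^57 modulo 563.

57 in binary is 111001, i.e. 57 = 32 + 16 + 8 + 1.
484^1 ≡ 484 (mod 563)
484^2 ≡ 484^2 = 234256 ≡ 48 (mod 563)
484^4 ≡ 48^2 = 2304 ≡ 52 (mod 563)
484^8 ≡ 52^2 = 2704 ≡ 452 (mod 563)
484^16 ≡ 452^2 = 204304 ≡ 498 (mod 563)
484^32 ≡ 498^2 = 248004 ≡ 284 (mod 563)
484^57 = 484^32 * 484^16 * 484^8 * 484^1 ≡ 284 * 498 * 452 * 484 (mod 563).
Accumulate the product:
284 * 498 = 141432 ≡ 119
119 * 452 = 53788 ≡ 303
303 * 484 = 146652 ≡ 272

272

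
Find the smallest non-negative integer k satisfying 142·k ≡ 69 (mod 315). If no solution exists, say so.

gcd(142, 315) = 1, so a unique solution mod 315 exists.
142⁻¹ ≡ 193 (mod 315).
k ≡ 193·69 ≡ 87 (mod 315).

87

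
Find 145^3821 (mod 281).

Using repeated squaring:
3821 in binary is 111011101101, i.e. 3821 = 2048 + 1024 + 512 + 128 + 64 + 32 + 8 + 4 + 1.
145^1 ≡ 145 (mod 281)
145^2 ≡ 145^2 = 21025 ≡ 231 (mod 281)
145^4 ≡ 231^2 = 53361 ≡ 252 (mod 281)
145^8 ≡ 252^2 = 63504 ≡ 279 (mod 281)
145^16 ≡ 279^2 = 77841 ≡ 4 (mod 281)
145^32 ≡ 4^2 = 16 (mod 281)
145^64 ≡ 16^2 = 256 (mod 281)
145^128 ≡ 256^2 = 65536 ≡ 63 (mod 281)
145^256 ≡ 63^2 = 3969 ≡ 35 (mod 281)
145^512 ≡ 35^2 = 1225 ≡ 101 (mod 281)
145^1024 ≡ 101^2 = 10201 ≡ 85 (mod 281)
145^2048 ≡ 85^2 = 7225 ≡ 200 (mod 281)
145^3821 = 145^2048 × 145^1024 × 145^512 × 145^128 × 145^64 × 145^32 × 145^8 × 145^4 × 145^1 ≡ 200 × 85 × 101 × 63 × 256 × 16 × 279 × 252 × 145 (mod 281).
Accumulate the product:
200 × 85 = 17000 ≡ 140
140 × 101 = 14140 ≡ 90
90 × 63 = 5670 ≡ 50
50 × 256 = 12800 ≡ 155
155 × 16 = 2480 ≡ 232
232 × 279 = 64728 ≡ 98
98 × 252 = 24696 ≡ 249
249 × 145 = 36105 ≡ 137

137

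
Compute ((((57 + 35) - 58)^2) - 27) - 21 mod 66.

52

57 + 35 = 92 ≡ 26 (mod 66)
26 - 58 = -32 ≡ 34 (mod 66)
(34)^2 ≡ 34 (mod 66)
34 - 27 = 7
7 - 21 = -14 ≡ 52 (mod 66)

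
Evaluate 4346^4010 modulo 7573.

4346^1 ≡ 4346 (mod 7573)
4346^2 ≡ 4346^2 = 18887716 ≡ 654 (mod 7573)
4346^4 ≡ 654^2 = 427716 ≡ 3628 (mod 7573)
4346^8 ≡ 3628^2 = 13162384 ≡ 510 (mod 7573)
4346^16 ≡ 510^2 = 260100 ≡ 2618 (mod 7573)
4346^32 ≡ 2618^2 = 6853924 ≡ 359 (mod 7573)
4346^64 ≡ 359^2 = 128881 ≡ 140 (mod 7573)
4346^128 ≡ 140^2 = 19600 ≡ 4454 (mod 7573)
4346^256 ≡ 4454^2 = 19838116 ≡ 4429 (mod 7573)
4346^512 ≡ 4429^2 = 19616041 ≡ 1971 (mod 7573)
4346^1024 ≡ 1971^2 = 3884841 ≡ 7465 (mod 7573)
4346^2048 ≡ 7465^2 = 55726225 ≡ 4091 (mod 7573)
4346^4010 = 4346^2048 * 4346^1024 * 4346^512 * 4346^256 * 4346^128 * 4346^32 * 4346^8 * 4346^2 ≡ 4091 * 7465 * 1971 * 4429 * 4454 * 359 * 510 * 654 (mod 7573).
Accumulate the product:
4091 * 7465 = 30539315 ≡ 4979
4979 * 1971 = 9813609 ≡ 6574
6574 * 4429 = 29116246 ≡ 5634
5634 * 4454 = 25093836 ≡ 4487
4487 * 359 = 1610833 ≡ 5357
5357 * 510 = 2732070 ≡ 5790
5790 * 654 = 3786660 ≡ 160

160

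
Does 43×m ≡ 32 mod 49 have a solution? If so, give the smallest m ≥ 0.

gcd(43, 49) = 1, so a unique solution mod 49 exists.
43⁻¹ ≡ 8 (mod 49).
m ≡ 8×32 ≡ 11 (mod 49).

11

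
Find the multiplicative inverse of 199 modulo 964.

964 = 4·199 + 168
199 = 1·168 + 31
168 = 5·31 + 13
31 = 2·13 + 5
13 = 2·5 + 3
5 = 1·3 + 2
3 = 1·2 + 1
2 = 2·1 + 0
gcd(199, 964) = 1, so the inverse exists.
Back-substitute for 1:
1 = 1·3 − 1·2
  = −1·5 + 2·3
  = 2·13 − 5·5
  = −5·31 + 12·13
  = 12·168 − 65·31
  = −65·199 + 77·168
  = 77·964 − 373·199
So 199⁻¹ ≡ −373 ≡ 591 (mod 964).

591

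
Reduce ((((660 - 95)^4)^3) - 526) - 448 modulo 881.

660 - 95 = 565
(565)^4 ≡ 185 (mod 881)
(185)^3 ≡ 759 (mod 881)
759 - 526 = 233
233 - 448 = -215 ≡ 666 (mod 881)

666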